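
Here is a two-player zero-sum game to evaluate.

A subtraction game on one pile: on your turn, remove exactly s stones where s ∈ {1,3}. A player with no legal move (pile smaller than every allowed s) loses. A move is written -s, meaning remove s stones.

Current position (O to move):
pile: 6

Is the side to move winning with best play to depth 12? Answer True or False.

O winning at [6]: False

[6] O move#1: -1:-1/5*, -3:-1/3
[5] X move#2: -1:+1/4*, -3:+1/2
[4] O move#3: -1:-1/3*, -3:-1/1
[3] X move#4: -1:+1/2*, -3:+1/0
[2] O move#5: -1:-1/1*
[1] X move#6: -1:+1/0*
[0] end (terminal -1, O#7); searched 6 to 12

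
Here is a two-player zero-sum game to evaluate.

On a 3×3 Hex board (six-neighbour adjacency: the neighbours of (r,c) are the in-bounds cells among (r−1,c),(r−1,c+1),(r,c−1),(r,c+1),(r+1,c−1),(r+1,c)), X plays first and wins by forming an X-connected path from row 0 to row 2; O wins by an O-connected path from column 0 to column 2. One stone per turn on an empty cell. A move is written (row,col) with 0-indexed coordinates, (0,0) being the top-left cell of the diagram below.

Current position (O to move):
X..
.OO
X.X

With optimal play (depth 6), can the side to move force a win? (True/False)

O winning at [X../.OO/X.X]: True

ply 1, O at X../.OO/X.X | (0,1)=-1→XO./.OO/X.X; (0,2)=-1→X.O/.OO/X.X; (1,0)=+1→X../OOO/X.X*; (2,1)=-1→X../.OO/XOX
ply 2: X../OOO/X.X is terminal -1 (X); from X../.OO/X.X depth 6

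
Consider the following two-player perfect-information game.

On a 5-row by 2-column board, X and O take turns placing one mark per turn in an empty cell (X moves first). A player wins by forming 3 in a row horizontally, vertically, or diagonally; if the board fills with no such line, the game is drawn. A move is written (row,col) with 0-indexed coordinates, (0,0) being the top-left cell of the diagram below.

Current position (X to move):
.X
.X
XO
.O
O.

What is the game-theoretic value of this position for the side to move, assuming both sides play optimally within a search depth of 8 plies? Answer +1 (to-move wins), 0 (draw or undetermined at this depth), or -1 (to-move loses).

[.X/.X/XO/.O/O.] X move#1: (0,0):-1/XX/.X/XO/.O/O., (1,0):-1/.X/XX/XO/.O/O., (3,0):-1/.X/.X/XO/XO/O., (4,1):+0/.X/.X/XO/.O/OX*
[.X/.X/XO/.O/OX] O move#2: (0,0):+0/OX/.X/XO/.O/OX*, (1,0):+0/.X/OX/XO/.O/OX, (3,0):+0/.X/.X/XO/OO/OX
[OX/.X/XO/.O/OX] X move#3: (1,0):+0/OX/XX/XO/.O/OX*, (3,0):+0/OX/.X/XO/XO/OX
[OX/XX/XO/.O/OX] O move#4: (3,0):+0/OX/XX/XO/OO/OX*
[OX/XX/XO/OO/OX] end (terminal +0, X#5); searched .X/.X/XO/.O/O. to 8

value(.X/.X/XO/.O/O., X) = 0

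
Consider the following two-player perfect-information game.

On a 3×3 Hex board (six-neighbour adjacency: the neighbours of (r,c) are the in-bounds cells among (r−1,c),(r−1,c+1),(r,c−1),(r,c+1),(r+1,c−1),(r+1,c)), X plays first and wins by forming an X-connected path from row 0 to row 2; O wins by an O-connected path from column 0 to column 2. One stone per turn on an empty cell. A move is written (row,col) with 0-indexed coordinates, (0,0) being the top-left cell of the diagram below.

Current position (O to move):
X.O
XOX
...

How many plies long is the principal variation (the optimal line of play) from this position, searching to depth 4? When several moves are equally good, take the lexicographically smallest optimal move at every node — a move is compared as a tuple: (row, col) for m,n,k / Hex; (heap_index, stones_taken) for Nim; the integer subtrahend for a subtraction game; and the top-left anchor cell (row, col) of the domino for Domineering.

PV length from [X.O/XOX/...]: 1 ply

[X.O/XOX/...] O move#1: (0,1):-1/XOO/XOX/..., (2,0):+1/X.O/XOX/O..*, (2,1):-1/X.O/XOX/.O., (2,2):-1/X.O/XOX/..O
[X.O/XOX/O..] end (terminal -1, X#2); searched X.O/XOX/... to 4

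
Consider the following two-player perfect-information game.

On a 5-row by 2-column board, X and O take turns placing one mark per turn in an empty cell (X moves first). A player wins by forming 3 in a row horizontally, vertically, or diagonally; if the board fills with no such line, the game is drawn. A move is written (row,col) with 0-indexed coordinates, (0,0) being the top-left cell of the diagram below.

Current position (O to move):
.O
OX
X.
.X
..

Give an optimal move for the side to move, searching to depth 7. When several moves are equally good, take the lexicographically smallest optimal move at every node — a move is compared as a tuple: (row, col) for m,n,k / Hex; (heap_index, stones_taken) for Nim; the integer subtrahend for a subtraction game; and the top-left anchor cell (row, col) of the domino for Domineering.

O's best at [.O/OX/X./.X/..]: (2,1)

[.O/OX/X./.X/..] O move#1: (0,0):-1/OO/OX/X./.X/.., (2,1):+0/.O/OX/XO/.X/..*, (3,0):-1/.O/OX/X./OX/.., (4,0):-1/.O/OX/X./.X/O., (4,1):-1/.O/OX/X./.X/.O
[.O/OX/XO/.X/..] X move#2: (0,0):+0/XO/OX/XO/.X/..*, (3,0):+0/.O/OX/XO/XX/.., (4,0):+0/.O/OX/XO/.X/X., (4,1):+0/.O/OX/XO/.X/.X
[XO/OX/XO/.X/..] O move#3: (3,0):+0/XO/OX/XO/OX/..*, (4,0):+0/XO/OX/XO/.X/O., (4,1):+0/XO/OX/XO/.X/.O
[XO/OX/XO/OX/..] X move#4: (4,0):+0/XO/OX/XO/OX/X.*, (4,1):+0/XO/OX/XO/OX/.X
[XO/OX/XO/OX/X.] O move#5: (4,1):+0/XO/OX/XO/OX/XO*
[XO/OX/XO/OX/XO] end (terminal +0, X#6); searched .O/OX/X./.X/.. to 7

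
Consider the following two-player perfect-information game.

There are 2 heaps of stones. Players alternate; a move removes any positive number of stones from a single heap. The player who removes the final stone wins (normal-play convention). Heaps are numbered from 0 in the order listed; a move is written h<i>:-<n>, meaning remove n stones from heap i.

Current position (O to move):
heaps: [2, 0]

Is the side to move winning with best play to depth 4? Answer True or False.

O winning at [(2,0)]: True

[(2,0)] O move#1: h0:-1:-1/(1,0), h0:-2:+1/(0,0)*
[(0,0)] end (terminal -1, X#2); searched (2,0) to 4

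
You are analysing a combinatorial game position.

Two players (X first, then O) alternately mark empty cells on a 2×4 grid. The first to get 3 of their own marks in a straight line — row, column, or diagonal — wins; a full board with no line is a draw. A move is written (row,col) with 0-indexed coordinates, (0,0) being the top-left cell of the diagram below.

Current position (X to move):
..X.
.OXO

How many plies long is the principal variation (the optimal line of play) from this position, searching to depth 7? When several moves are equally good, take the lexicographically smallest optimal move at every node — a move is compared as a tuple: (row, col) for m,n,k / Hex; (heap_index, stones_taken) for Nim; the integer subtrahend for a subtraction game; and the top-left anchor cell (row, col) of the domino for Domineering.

ply 1, X at ..X./.OXO | (0,0)=+0→X.X./.OXO; (0,1)=+1→.XX./.OXO*; (0,3)=+0→..XX/.OXO; (1,0)=+0→..X./XOXO
ply 2, O at .XX./.OXO | (0,0)=-1→OXX./.OXO*; (0,3)=-1→.XXO/.OXO; (1,0)=-1→.XX./OOXO
ply 3, X at OXX./.OXO | (0,3)=+1→OXXX/.OXO*; (1,0)=+0→OXX./XOXO
ply 4: OXXX/.OXO is terminal -1 (O); from ..X./.OXO depth 7

PV length from [..X./.OXO]: 3 plies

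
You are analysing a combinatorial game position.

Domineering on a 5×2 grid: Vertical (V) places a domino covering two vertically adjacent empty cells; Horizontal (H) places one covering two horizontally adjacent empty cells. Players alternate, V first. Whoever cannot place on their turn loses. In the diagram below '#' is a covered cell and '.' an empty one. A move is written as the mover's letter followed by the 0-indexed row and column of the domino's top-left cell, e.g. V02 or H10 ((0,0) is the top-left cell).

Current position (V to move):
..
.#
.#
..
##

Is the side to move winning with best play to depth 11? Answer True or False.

V winning at [../.#/.#/../##]: False

ply 1, V at ../.#/.#/../## | V00=-1→#./##/.#/../##*; V10=-1→../##/##/../##; V20=-1→../.#/##/#./##
ply 2, H at #./##/.#/../## | H30=+1→#./##/.#/##/##*
ply 3: #./##/.#/##/## is terminal -1 (V); from ../.#/.#/../## depth 11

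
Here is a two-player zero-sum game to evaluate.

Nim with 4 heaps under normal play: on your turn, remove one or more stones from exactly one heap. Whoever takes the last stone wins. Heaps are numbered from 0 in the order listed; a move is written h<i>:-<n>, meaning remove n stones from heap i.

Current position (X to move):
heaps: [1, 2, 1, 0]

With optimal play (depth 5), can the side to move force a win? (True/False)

X winning at [(1,2,1,0)]: True

ply 1, X at (1,2,1,0) | h0:-1=-1→(0,2,1,0); h1:-1=-1→(1,1,1,0); h1:-2=+1→(1,0,1,0)*; h2:-1=-1→(1,2,0,0)
ply 2, O at (1,0,1,0) | h0:-1=-1→(0,0,1,0)*; h2:-1=-1→(1,0,0,0)
ply 3, X at (0,0,1,0) | h2:-1=+1→(0,0,0,0)*
ply 4: (0,0,0,0) is terminal -1 (O); from (1,2,1,0) depth 5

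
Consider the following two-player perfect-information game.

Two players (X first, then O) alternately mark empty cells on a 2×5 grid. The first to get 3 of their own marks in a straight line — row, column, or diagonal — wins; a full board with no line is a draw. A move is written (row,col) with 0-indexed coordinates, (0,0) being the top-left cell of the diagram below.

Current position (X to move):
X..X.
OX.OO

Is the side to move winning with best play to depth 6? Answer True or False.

X winning at [X..X./OX.OO]: False

ply 1, X at X..X./OX.OO | (0,1)=-1→XX.X./OX.OO; (0,2)=-1→X.XX./OX.OO; (0,4)=-1→X..XX/OX.OO; (1,2)=+0→X..X./OXXOO*
ply 2, O at X..X./OXXOO | (0,1)=+0→XO.X./OXXOO*; (0,2)=+0→X.OX./OXXOO; (0,4)=+0→X..XO/OXXOO
ply 3, X at XO.X./OXXOO | (0,2)=+0→XOXX./OXXOO*; (0,4)=+0→XO.XX/OXXOO
ply 4, O at XOXX./OXXOO | (0,4)=+0→XOXXO/OXXOO*
ply 5: XOXXO/OXXOO is terminal +0 (X); from X..X./OX.OO depth 6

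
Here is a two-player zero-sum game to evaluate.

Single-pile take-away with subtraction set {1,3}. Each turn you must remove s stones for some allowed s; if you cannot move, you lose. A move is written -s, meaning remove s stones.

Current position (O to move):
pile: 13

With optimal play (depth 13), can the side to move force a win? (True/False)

ply 1, O at 13 | -1=+1→12*; -3=+1→10
ply 2, X at 12 | -1=-1→11*; -3=-1→9
ply 3, O at 11 | -1=+1→10*; -3=+1→8
ply 4, X at 10 | -1=-1→9*; -3=-1→7
ply 5, O at 9 | -1=+1→8*; -3=+1→6
ply 6, X at 8 | -1=-1→7*; -3=-1→5
ply 7, O at 7 | -1=+1→6*; -3=+1→4
ply 8, X at 6 | -1=-1→5*; -3=-1→3
ply 9, O at 5 | -1=+1→4*; -3=+1→2
ply 10, X at 4 | -1=-1→3*; -3=-1→1
ply 11, O at 3 | -1=+1→2*; -3=+1→0
ply 12, X at 2 | -1=-1→1*
ply 13, O at 1 | -1=+1→0*
ply 14: 0 is terminal -1 (X); from 13 depth 13

O winning at [13]: True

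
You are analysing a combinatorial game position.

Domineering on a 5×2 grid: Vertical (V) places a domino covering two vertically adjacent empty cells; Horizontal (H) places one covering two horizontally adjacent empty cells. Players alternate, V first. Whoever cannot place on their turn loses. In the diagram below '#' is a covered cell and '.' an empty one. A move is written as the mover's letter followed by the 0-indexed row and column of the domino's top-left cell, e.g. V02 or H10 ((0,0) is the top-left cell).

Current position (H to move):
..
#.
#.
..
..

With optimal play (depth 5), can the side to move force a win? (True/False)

H winning at [../#./#./../..]: True

p1 H@[../#./#./../..]: H00[##/#./#./../..]-1 H30[../#./#./##/..]+1* H40[../#./#./../##]+1
p2 V@[../#./#./##/..]: V01[.#/##/#./##/..]-1* V11[../##/##/##/..]-1
p3 H@[.#/##/#./##/..]: H40[.#/##/#./##/##]+1*
p4 V@[.#/##/#./##/##] terminal -1; root [../#./#./../..] d5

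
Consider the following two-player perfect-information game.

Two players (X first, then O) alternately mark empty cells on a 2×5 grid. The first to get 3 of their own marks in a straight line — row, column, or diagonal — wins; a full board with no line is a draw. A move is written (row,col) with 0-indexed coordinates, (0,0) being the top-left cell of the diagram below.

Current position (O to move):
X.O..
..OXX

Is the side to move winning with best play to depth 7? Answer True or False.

[X.O../..OXX] O move#1: (0,1):+0/XOO../..OXX, (0,3):+1/X.OO./..OXX*, (0,4):+0/X.O.O/..OXX, (1,0):+1/X.O../O.OXX, (1,1):+1/X.O../.OOXX
[X.OO./..OXX] X move#2: (0,1):-1/XXOO./..OXX*, (0,4):-1/X.OOX/..OXX, (1,0):-1/X.OO./X.OXX, (1,1):-1/X.OO./.XOXX
[XXOO./..OXX] O move#3: (0,4):+1/XXOOO/..OXX*, (1,0):+1/XXOO./O.OXX, (1,1):+1/XXOO./.OOXX
[XXOOO/..OXX] end (terminal -1, X#4); searched X.O../..OXX to 7

O winning at [X.O../..OXX]: True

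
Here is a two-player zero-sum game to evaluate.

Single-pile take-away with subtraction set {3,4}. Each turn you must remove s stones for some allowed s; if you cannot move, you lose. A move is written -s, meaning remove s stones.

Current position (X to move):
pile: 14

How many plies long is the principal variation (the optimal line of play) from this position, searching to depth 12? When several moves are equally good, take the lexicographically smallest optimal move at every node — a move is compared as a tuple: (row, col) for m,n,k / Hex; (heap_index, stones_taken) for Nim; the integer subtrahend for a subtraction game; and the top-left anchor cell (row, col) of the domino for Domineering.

PV length from [14]: 4 plies

p1 X@[14]: -3[11]-1* -4[10]-1
p2 O@[11]: -3[8]+1* -4[7]+1
p3 X@[8]: -3[5]-1* -4[4]-1
p4 O@[5]: -3[2]+1* -4[1]+1
p5 X@[2] terminal -1; root [14] d12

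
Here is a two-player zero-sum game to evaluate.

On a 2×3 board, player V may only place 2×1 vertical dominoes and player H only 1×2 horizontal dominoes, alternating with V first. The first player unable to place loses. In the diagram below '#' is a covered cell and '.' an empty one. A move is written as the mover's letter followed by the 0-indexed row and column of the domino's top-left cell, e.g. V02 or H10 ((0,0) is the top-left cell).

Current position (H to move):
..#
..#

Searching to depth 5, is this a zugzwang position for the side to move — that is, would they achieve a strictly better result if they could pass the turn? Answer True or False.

p1 H@[..#/..#]: H00[###/..#]+1* H10[..#/###]+1
p2 V@[###/..#] terminal -1; root [..#/..#] d5
pass branch (V moves first from the same position):
  | p1 V@[..#/..#]: V00[#.#/#.#]+1* V01[.##/.##]+1
  | p2 H@[#.#/#.#] terminal -1; root [..#/..#] d5
H moving scores +1; H passing scores -1

zugzwang(..#/..#, H) = False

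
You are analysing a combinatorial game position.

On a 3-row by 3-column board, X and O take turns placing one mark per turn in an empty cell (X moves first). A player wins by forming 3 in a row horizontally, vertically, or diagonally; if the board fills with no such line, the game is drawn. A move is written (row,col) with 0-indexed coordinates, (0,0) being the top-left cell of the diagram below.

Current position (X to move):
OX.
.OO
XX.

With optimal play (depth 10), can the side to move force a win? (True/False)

p1 X@[OX./.OO/XX.]: (0,2)[OXX/.OO/XX.]-1 (1,0)[OX./XOO/XX.]-1 (2,2)[OX./.OO/XXX]+1*
p2 O@[OX./.OO/XXX] terminal -1; root [OX./.OO/XX.] d10

X winning at [OX./.OO/XX.]: True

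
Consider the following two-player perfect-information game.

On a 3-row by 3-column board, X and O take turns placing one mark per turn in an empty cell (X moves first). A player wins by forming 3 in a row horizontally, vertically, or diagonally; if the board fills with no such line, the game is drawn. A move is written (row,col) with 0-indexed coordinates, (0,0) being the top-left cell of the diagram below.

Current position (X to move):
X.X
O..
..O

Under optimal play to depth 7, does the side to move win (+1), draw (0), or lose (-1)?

value(X.X/O../..O, X) = +1

p1 X@[X.X/O../..O]: (0,1)[XXX/O../..O]+1* (1,1)[X.X/OX./..O]+1 (1,2)[X.X/O.X/..O]+0 (2,0)[X.X/O../X.O]+1 (2,1)[X.X/O../.XO]+0
p2 O@[XXX/O../..O] terminal -1; root [X.X/O../..O] d7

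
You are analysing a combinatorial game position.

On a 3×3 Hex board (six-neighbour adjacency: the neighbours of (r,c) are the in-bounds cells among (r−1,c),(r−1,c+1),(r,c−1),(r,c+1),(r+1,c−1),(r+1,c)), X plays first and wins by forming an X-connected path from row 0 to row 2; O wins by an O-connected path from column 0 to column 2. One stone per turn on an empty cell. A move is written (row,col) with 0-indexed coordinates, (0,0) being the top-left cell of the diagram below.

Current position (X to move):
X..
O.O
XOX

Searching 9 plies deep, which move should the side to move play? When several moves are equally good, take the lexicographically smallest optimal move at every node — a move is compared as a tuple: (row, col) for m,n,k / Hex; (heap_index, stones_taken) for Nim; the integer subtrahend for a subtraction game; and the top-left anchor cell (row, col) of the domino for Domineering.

[X../O.O/XOX] X move#1: (0,1):-1/XX./O.O/XOX, (0,2):-1/X.X/O.O/XOX, (1,1):+1/X../OXO/XOX*
[X../OXO/XOX] O move#2: (0,1):-1/XO./OXO/XOX*, (0,2):-1/X.O/OXO/XOX
[XO./OXO/XOX] X move#3: (0,2):+1/XOX/OXO/XOX*
[XOX/OXO/XOX] end (terminal -1, O#4); searched X../O.O/XOX to 9

X's best at [X../O.O/XOX]: (1,1)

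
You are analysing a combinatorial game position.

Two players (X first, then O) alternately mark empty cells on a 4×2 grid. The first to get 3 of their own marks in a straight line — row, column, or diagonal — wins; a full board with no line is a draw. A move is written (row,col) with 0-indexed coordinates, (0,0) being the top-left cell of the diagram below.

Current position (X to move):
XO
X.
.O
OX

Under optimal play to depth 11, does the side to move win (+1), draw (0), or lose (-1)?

value(XO/X./.O/OX, X) = +1

ply 1, X at XO/X./.O/OX | (1,1)=+0→XO/XX/.O/OX; (2,0)=+1→XO/X./XO/OX*
ply 2: XO/X./XO/OX is terminal -1 (O); from XO/X./.O/OX depth 11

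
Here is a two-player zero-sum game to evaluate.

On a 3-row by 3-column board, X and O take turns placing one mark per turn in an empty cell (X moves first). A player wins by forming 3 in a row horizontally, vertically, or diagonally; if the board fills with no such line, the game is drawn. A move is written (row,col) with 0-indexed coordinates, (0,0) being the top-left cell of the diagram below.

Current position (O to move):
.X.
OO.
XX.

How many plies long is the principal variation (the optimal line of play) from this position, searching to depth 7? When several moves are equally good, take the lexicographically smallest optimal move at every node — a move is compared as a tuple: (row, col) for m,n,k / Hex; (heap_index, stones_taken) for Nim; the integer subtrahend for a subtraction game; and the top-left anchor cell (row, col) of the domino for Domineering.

[.X./OO./XX.] O move#1: (0,0):-1/OX./OO./XX., (0,2):-1/.XO/OO./XX., (1,2):+1/.X./OOO/XX.*, (2,2):+1/.X./OO./XXO
[.X./OOO/XX.] end (terminal -1, X#2); searched .X./OO./XX. to 7

PV length from [.X./OO./XX.]: 1 ply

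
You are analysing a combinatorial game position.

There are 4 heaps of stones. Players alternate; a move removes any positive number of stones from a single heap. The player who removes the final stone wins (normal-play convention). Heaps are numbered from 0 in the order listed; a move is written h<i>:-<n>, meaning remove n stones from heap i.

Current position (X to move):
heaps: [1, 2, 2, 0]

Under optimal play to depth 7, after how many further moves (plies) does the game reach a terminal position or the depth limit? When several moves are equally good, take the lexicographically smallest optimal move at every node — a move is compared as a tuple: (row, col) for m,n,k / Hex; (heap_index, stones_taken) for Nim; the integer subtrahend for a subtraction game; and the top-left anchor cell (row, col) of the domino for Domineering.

PV length from [(1,2,2,0)]: 5 plies

p1 X@[(1,2,2,0)]: h0:-1[(0,2,2,0)]+1* h1:-1[(1,1,2,0)]-1 h1:-2[(1,0,2,0)]-1 h2:-1[(1,2,1,0)]-1 h2:-2[(1,2,0,0)]-1
p2 O@[(0,2,2,0)]: h1:-1[(0,1,2,0)]-1* h1:-2[(0,0,2,0)]-1 h2:-1[(0,2,1,0)]-1 h2:-2[(0,2,0,0)]-1
p3 X@[(0,1,2,0)]: h1:-1[(0,0,2,0)]-1 h2:-1[(0,1,1,0)]+1* h2:-2[(0,1,0,0)]-1
p4 O@[(0,1,1,0)]: h1:-1[(0,0,1,0)]-1* h2:-1[(0,1,0,0)]-1
p5 X@[(0,0,1,0)]: h2:-1[(0,0,0,0)]+1*
p6 O@[(0,0,0,0)] terminal -1; root [(1,2,2,0)] d7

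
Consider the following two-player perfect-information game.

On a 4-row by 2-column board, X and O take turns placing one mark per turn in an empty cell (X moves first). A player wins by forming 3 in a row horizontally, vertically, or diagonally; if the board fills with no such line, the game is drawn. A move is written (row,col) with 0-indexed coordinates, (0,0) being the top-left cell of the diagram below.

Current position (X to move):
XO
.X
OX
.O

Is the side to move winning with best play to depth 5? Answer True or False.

[XO/.X/OX/.O] X move#1: (1,0):+0/XO/XX/OX/.O*, (3,0):+0/XO/.X/OX/XO
[XO/XX/OX/.O] O move#2: (3,0):+0/XO/XX/OX/OO*
[XO/XX/OX/OO] end (terminal +0, X#3); searched XO/.X/OX/.O to 5

X winning at [XO/.X/OX/.O]: False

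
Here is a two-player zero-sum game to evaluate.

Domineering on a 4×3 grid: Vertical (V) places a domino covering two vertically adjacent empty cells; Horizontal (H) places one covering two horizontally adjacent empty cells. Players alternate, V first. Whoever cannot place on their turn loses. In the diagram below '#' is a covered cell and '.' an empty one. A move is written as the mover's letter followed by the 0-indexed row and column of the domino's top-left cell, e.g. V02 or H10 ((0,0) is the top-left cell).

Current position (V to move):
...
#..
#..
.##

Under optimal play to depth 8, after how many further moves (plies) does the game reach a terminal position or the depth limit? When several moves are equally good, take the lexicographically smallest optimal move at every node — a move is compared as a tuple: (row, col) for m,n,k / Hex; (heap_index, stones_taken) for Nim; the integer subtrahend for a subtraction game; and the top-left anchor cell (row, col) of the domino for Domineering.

PV length from [.../#../#../.##]: 3 plies

[.../#../#../.##] V move#1: V01:+1/.#./##./#../.##*, V02:+1/..#/#.#/#../.##, V11:+1/.../##./##./.##, V12:+1/.../#.#/#.#/.##
[.#./##./#../.##] H move#2: H21:-1/.#./##./###/.##*
[.#./##./###/.##] V move#3: V02:+1/.##/###/###/.##*
[.##/###/###/.##] end (terminal -1, H#4); searched .../#../#../.## to 8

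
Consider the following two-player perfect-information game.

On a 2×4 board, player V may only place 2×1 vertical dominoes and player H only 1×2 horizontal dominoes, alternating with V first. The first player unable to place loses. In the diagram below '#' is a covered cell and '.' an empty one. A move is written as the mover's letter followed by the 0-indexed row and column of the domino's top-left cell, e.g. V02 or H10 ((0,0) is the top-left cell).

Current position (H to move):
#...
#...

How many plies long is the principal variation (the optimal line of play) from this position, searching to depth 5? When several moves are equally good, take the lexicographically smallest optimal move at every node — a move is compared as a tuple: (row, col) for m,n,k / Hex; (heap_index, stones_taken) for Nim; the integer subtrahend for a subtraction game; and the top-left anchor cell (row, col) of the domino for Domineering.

PV length from [#.../#...]: 3 plies

ply 1, H at #.../#... | H01=+1→###./#...*; H02=+1→#.##/#...; H11=+1→#.../###.; H12=+1→#.../#.##
ply 2, V at ###./#... | V03=-1→####/#..#*
ply 3, H at ####/#..# | H11=+1→####/####*
ply 4: ####/#### is terminal -1 (V); from #.../#... depth 5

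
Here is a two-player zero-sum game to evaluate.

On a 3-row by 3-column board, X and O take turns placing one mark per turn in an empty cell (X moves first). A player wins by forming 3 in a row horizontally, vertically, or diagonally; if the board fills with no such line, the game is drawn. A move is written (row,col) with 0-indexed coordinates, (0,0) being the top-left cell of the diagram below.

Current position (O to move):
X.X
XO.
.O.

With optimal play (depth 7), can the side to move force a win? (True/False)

ply 1, O at X.X/XO./.O. | (0,1)=+1→XOX/XO./.O.*; (1,2)=-1→X.X/XOO/.O.; (2,0)=-1→X.X/XO./OO.; (2,2)=-1→X.X/XO./.OO
ply 2: XOX/XO./.O. is terminal -1 (X); from X.X/XO./.O. depth 7

O winning at [X.X/XO./.O.]: True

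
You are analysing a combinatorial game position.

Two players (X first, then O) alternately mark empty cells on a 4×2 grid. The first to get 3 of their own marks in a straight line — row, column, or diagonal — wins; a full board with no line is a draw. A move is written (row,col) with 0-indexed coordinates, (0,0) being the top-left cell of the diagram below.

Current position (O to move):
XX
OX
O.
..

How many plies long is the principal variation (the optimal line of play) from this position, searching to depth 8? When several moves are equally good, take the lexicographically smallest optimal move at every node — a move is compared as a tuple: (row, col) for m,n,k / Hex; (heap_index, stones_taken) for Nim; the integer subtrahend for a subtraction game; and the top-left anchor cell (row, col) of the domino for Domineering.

PV length from [XX/OX/O./..]: 1 ply

ply 1, O at XX/OX/O./.. | (2,1)=+0→XX/OX/OO/..; (3,0)=+1→XX/OX/O./O.*; (3,1)=-1→XX/OX/O./.O
ply 2: XX/OX/O./O. is terminal -1 (X); from XX/OX/O./.. depth 8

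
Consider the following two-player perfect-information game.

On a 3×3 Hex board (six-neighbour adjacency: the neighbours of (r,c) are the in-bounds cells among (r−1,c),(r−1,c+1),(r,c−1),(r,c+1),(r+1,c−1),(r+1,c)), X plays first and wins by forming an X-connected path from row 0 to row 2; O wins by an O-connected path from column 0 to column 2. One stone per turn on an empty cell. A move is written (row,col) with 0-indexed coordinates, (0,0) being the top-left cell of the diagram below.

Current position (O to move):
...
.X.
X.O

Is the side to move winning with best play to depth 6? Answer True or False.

ply 1, O at .../.X./X.O | (0,0)=-1→O../.X./X.O*; (0,1)=-1→.O./.X./X.O; (0,2)=-1→..O/.X./X.O; (1,0)=-1→.../OX./X.O; (1,2)=-1→.../.XO/X.O; (2,1)=-1→.../.X./XOO
ply 2, X at O../.X./X.O | (0,1)=+1→OX./.X./X.O*; (0,2)=+1→O.X/.X./X.O; (1,0)=+1→O../XX./X.O; (1,2)=+1→O../.XX/X.O; (2,1)=+1→O../.X./XXO
ply 3: OX./.X./X.O is terminal -1 (O); from .../.X./X.O depth 6

O winning at [.../.X./X.O]: False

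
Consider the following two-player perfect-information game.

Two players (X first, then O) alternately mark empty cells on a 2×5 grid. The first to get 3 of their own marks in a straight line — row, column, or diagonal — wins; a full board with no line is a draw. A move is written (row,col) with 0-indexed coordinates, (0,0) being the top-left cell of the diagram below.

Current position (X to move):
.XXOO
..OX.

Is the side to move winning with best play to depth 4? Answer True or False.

ply 1, X at .XXOO/..OX. | (0,0)=+1→XXXOO/..OX.*; (1,0)=+0→.XXOO/X.OX.; (1,1)=+0→.XXOO/.XOX.; (1,4)=+0→.XXOO/..OXX
ply 2: XXXOO/..OX. is terminal -1 (O); from .XXOO/..OX. depth 4

X winning at [.XXOO/..OX.]: True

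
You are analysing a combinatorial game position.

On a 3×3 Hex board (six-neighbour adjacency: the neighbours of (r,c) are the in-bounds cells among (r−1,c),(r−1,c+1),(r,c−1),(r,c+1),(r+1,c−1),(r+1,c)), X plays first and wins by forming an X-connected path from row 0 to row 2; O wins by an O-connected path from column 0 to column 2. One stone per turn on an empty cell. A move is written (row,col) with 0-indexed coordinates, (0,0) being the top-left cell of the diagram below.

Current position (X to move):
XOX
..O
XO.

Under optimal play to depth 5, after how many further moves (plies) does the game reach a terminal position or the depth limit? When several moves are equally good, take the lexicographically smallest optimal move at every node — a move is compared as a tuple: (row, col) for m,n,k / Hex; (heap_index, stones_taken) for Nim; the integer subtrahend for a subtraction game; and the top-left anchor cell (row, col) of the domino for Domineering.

p1 X@[XOX/..O/XO.]: (1,0)[XOX/X.O/XO.]+1* (1,1)[XOX/.XO/XO.]+1 (2,2)[XOX/..O/XOX]+1
p2 O@[XOX/X.O/XO.] terminal -1; root [XOX/..O/XO.] d5

PV length from [XOX/..O/XO.]: 1 ply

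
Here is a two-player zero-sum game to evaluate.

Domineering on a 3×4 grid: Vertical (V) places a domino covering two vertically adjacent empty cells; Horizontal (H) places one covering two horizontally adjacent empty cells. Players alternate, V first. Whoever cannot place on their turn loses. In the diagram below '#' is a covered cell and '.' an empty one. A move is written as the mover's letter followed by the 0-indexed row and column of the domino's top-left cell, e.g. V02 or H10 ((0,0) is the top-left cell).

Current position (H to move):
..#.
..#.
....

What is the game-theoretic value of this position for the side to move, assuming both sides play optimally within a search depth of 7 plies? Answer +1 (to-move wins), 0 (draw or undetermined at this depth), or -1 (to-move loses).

value(..#./..#./...., H) = +1

ply 1, H at ..#./..#./.... | H00=-1→###./..#./....; H10=+1→..#./###./....*; H20=-1→..#./..#./##..; H21=-1→..#./..#./.##.; H22=-1→..#./..#./..##
ply 2, V at ..#./###./.... | V03=-1→..##/####/....*; V13=-1→..#./####/...#
ply 3, H at ..##/####/.... | H00=+1→####/####/....*; H20=+1→..##/####/##..; H21=+1→..##/####/.##.; H22=+1→..##/####/..##
ply 4: ####/####/.... is terminal -1 (V); from ..#./..#./.... depth 7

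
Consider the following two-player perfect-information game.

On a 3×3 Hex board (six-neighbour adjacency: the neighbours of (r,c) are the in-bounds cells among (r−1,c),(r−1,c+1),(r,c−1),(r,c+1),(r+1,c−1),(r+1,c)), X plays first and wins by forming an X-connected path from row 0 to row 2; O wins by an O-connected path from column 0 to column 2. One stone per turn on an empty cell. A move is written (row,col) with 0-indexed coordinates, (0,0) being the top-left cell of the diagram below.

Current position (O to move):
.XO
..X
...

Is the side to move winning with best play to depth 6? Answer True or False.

[.XO/..X/...] O move#1: (0,0):-1/OXO/..X/..., (1,0):-1/.XO/O.X/..., (1,1):+1/.XO/.OX/...*, (2,0):-1/.XO/..X/O.., (2,1):-1/.XO/..X/.O., (2,2):-1/.XO/..X/..O
[.XO/.OX/...] X move#2: (0,0):-1/XXO/.OX/...*, (1,0):-1/.XO/XOX/..., (2,0):-1/.XO/.OX/X.., (2,1):-1/.XO/.OX/.X., (2,2):-1/.XO/.OX/..X
[XXO/.OX/...] O move#3: (1,0):+1/XXO/OOX/...*, (2,0):+1/XXO/.OX/O.., (2,1):+1/XXO/.OX/.O., (2,2):+1/XXO/.OX/..O
[XXO/OOX/...] end (terminal -1, X#4); searched .XO/..X/... to 6

O winning at [.XO/..X/...]: True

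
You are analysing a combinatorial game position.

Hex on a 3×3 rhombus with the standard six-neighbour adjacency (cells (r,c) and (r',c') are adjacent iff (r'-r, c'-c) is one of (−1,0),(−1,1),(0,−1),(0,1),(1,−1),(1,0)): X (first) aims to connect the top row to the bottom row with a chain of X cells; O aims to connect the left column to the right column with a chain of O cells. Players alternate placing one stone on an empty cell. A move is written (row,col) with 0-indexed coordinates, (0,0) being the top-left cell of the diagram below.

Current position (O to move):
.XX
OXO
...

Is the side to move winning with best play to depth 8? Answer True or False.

ply 1, O at .XX/OXO/... | (0,0)=-1→OXX/OXO/...*; (2,0)=-1→.XX/OXO/O..; (2,1)=-1→.XX/OXO/.O.; (2,2)=-1→.XX/OXO/..O
ply 2, X at OXX/OXO/... | (2,0)=+1→OXX/OXO/X..*; (2,1)=+1→OXX/OXO/.X.; (2,2)=+1→OXX/OXO/..X
ply 3: OXX/OXO/X.. is terminal -1 (O); from .XX/OXO/... depth 8

O winning at [.XX/OXO/...]: False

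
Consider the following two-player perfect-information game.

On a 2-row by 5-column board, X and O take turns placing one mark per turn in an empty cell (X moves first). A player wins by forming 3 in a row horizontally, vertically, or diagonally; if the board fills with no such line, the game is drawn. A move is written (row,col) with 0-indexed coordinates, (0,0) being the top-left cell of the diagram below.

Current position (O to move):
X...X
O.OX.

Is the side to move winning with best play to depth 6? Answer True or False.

[X...X/O.OX.] O move#1: (0,1):+0/XO..X/O.OX., (0,2):+0/X.O.X/O.OX., (0,3):+0/X..OX/O.OX., (1,1):+1/X...X/OOOX.*, (1,4):+0/X...X/O.OXO
[X...X/OOOX.] end (terminal -1, X#2); searched X...X/O.OX. to 6

O winning at [X...X/O.OX.]: True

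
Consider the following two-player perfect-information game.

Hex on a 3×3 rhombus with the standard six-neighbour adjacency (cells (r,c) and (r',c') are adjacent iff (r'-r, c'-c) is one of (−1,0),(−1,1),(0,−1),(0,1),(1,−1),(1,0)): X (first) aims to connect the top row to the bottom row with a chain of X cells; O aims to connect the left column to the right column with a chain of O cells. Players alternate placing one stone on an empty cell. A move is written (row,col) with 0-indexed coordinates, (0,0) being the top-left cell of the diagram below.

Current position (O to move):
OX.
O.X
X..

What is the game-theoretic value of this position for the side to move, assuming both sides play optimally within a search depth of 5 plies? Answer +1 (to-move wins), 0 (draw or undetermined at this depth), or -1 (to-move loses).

[OX./O.X/X..] O move#1: (0,2):-1/OXO/O.X/X..*, (1,1):-1/OX./OOX/X.., (2,1):-1/OX./O.X/XO., (2,2):-1/OX./O.X/X.O
[OXO/O.X/X..] X move#2: (1,1):+1/OXO/OXX/X..*, (2,1):-1/OXO/O.X/XX., (2,2):-1/OXO/O.X/X.X
[OXO/OXX/X..] end (terminal -1, O#3); searched OX./O.X/X.. to 5

value(OX./O.X/X.., O) = -1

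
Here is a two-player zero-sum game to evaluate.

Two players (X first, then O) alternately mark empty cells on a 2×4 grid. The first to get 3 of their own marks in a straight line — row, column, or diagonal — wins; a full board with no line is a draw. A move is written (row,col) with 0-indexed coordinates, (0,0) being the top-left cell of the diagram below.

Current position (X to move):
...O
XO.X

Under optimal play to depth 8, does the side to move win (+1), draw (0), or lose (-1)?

value(...O/XO.X, X) = 0

[...O/XO.X] X move#1: (0,0):+0/X..O/XO.X*, (0,1):+0/.X.O/XO.X, (0,2):+0/..XO/XO.X, (1,2):+0/...O/XOXX
[X..O/XO.X] O move#2: (0,1):+0/XO.O/XO.X*, (0,2):+0/X.OO/XO.X, (1,2):+0/X..O/XOOX
[XO.O/XO.X] X move#3: (0,2):+0/XOXO/XO.X*, (1,2):-1/XO.O/XOXX
[XOXO/XO.X] O move#4: (1,2):+0/XOXO/XOOX*
[XOXO/XOOX] end (terminal +0, X#5); searched ...O/XO.X to 8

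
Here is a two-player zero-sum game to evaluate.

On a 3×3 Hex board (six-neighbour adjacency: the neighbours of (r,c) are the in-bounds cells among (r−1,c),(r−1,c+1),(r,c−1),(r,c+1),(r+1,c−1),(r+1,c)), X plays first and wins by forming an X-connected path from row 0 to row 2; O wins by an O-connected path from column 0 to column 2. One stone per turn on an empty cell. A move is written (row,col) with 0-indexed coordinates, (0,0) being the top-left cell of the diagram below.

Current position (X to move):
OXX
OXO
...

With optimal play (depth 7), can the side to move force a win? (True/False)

X winning at [OXX/OXO/...]: True

ply 1, X at OXX/OXO/... | (2,0)=+1→OXX/OXO/X..*; (2,1)=+1→OXX/OXO/.X.; (2,2)=+1→OXX/OXO/..X
ply 2: OXX/OXO/X.. is terminal -1 (O); from OXX/OXO/... depth 7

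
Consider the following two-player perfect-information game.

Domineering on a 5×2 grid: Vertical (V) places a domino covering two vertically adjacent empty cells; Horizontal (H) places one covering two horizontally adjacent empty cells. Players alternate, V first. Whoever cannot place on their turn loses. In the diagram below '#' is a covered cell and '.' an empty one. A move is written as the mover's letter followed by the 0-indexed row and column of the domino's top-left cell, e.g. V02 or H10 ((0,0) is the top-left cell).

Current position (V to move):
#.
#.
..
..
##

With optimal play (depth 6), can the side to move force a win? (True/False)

V winning at [#./#./../../##]: True

ply 1, V at #./#./../../## | V01=-1→##/##/../../##; V11=-1→#./##/.#/../##; V20=+1→#./#./#./#./##*; V21=+1→#./#./.#/.#/##
ply 2: #./#./#./#./## is terminal -1 (H); from #./#./../../## depth 6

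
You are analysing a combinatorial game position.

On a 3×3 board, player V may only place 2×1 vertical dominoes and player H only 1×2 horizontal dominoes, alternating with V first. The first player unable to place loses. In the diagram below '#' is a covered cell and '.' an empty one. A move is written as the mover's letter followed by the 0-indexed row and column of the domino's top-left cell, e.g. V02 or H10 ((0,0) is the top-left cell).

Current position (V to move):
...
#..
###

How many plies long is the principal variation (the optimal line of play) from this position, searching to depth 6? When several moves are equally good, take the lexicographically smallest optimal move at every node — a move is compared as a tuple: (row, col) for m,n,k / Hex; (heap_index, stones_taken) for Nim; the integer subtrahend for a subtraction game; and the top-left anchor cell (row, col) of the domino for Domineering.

[.../#../###] V move#1: V01:+1/.#./##./###*, V02:-1/..#/#.#/###
[.#./##./###] end (terminal -1, H#2); searched .../#../### to 6

PV length from [.../#../###]: 1 ply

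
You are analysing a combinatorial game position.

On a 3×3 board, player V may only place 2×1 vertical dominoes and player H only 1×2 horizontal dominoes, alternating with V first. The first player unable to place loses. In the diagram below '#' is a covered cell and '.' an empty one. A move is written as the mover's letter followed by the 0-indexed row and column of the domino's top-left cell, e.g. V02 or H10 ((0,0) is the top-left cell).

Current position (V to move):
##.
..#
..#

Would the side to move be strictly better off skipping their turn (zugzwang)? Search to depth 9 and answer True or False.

[##./..#/..#] V move#1: V10:+1/##./#.#/#.#*, V11:+1/##./.##/.##
[##./#.#/#.#] end (terminal -1, H#2); searched ##./..#/..# to 9
pass branch (H moves first from the same position):
  | [##./..#/..#] H move#1: H10:+1/##./###/..#*, H20:+1/##./..#/###
  | [##./###/..#] end (terminal -1, V#2); searched ##./..#/..# to 9
V moving scores +1; V passing scores -1

zugzwang(##./..#/..#, V) = False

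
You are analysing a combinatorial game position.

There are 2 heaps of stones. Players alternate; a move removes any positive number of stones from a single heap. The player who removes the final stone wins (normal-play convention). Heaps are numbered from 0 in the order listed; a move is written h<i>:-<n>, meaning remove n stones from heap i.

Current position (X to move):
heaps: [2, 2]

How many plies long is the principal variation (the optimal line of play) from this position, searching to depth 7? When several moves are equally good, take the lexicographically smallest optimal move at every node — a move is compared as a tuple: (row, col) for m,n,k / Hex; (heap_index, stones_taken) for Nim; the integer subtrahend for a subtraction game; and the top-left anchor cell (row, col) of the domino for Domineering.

PV length from [(2,2)]: 4 plies

p1 X@[(2,2)]: h0:-1[(1,2)]-1* h0:-2[(0,2)]-1 h1:-1[(2,1)]-1 h1:-2[(2,0)]-1
p2 O@[(1,2)]: h0:-1[(0,2)]-1 h1:-1[(1,1)]+1* h1:-2[(1,0)]-1
p3 X@[(1,1)]: h0:-1[(0,1)]-1* h1:-1[(1,0)]-1
p4 O@[(0,1)]: h1:-1[(0,0)]+1*
p5 X@[(0,0)] terminal -1; root [(2,2)] d7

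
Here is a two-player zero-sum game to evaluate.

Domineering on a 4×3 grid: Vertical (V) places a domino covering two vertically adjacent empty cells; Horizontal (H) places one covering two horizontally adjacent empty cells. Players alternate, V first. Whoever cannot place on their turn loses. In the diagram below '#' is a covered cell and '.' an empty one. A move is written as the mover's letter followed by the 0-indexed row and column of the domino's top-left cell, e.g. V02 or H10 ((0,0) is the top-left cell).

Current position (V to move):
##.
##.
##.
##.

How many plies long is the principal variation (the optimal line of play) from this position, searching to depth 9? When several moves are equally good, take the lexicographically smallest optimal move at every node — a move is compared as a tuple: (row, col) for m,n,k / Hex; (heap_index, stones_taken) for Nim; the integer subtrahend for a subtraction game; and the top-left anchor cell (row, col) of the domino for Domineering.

PV length from [##./##./##./##.]: 1 ply

[##./##./##./##.] V move#1: V02:+1/###/###/##./##.*, V12:+1/##./###/###/##., V22:+1/##./##./###/###
[###/###/##./##.] end (terminal -1, H#2); searched ##./##./##./##. to 9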